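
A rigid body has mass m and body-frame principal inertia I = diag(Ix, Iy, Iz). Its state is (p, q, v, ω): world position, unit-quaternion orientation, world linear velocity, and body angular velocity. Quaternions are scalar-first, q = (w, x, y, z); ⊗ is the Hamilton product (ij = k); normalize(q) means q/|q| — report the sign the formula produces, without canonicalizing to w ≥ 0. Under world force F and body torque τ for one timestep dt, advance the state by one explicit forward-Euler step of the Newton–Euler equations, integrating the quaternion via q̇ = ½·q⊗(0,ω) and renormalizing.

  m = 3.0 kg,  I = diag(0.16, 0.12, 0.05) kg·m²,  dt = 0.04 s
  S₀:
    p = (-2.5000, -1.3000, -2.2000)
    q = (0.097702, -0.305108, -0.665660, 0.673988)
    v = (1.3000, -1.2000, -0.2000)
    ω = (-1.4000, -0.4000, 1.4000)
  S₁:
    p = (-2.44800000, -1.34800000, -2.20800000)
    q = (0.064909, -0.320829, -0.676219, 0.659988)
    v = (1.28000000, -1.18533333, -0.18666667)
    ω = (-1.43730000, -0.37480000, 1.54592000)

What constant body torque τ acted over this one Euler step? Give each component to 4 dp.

τ = (-0.1100, -0.1400, 0.1600)

rate change Δω = (-0.03730000, 0.02520000, 0.14592000)
precession coupling = (0.0392, -0.2156, -0.0224)
applied torque τ = (-0.1100, -0.1400, 0.1600)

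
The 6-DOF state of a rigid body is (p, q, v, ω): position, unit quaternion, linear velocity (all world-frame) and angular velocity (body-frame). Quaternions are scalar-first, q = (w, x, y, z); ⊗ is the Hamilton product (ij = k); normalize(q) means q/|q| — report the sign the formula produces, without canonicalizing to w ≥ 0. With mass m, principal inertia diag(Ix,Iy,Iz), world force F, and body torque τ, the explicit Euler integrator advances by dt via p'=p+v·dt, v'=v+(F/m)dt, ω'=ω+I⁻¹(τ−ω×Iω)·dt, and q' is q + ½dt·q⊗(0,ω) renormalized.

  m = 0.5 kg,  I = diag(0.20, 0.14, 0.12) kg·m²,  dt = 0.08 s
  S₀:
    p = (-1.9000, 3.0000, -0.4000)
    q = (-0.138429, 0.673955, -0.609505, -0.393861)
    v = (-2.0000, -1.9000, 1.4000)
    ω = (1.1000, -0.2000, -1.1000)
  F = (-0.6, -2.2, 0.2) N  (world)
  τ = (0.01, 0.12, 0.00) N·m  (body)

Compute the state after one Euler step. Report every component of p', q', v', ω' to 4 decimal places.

p' = p + v·dt = (-2.0600, 2.8480, -0.2880)
v' = v + a·dt = (-2.0960, -2.2520, 1.4320)
(τ − ω×Iω)/I = (0.0720, 1.5486, -0.1100)
ω' = ω + α·dt = (1.1058, -0.0761, -1.1088)
Hamilton product q⊗(0,ω) = (-1.2964986, 0.4394114, 0.3357892, 0.6879364)
updated quaternion q' = (-0.1899, 0.6902, -0.5949, -0.3656)

p' = (-2.0600, 2.8480, -0.2880)
q' = (-0.1899, 0.6902, -0.5949, -0.3656)
v' = (-2.0960, -2.2520, 1.4320)
ω' = (1.1058, -0.0761, -1.1088)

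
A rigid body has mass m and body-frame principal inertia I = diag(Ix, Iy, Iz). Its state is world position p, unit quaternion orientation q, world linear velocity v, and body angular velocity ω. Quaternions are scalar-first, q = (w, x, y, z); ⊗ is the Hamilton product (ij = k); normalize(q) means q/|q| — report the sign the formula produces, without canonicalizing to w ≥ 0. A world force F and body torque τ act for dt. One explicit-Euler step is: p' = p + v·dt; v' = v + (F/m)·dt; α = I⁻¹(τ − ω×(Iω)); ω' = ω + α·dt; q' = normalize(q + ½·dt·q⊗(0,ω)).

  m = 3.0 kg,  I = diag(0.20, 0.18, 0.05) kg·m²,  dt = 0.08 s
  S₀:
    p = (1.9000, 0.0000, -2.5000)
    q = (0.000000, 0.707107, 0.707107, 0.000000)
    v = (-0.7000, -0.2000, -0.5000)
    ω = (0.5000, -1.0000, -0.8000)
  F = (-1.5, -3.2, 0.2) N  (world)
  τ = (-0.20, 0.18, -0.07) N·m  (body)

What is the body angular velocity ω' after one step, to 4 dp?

ω' = (0.4616, -0.8933, -0.9280)

ω×(Iω) gyroscopic = (-0.1040, -0.0600, 0.0100)
α = I⁻¹(τ − ω×Iω) = (-0.4800, 1.3333, -1.6000)
new body rate ω' = (0.4616, -0.8933, -0.9280)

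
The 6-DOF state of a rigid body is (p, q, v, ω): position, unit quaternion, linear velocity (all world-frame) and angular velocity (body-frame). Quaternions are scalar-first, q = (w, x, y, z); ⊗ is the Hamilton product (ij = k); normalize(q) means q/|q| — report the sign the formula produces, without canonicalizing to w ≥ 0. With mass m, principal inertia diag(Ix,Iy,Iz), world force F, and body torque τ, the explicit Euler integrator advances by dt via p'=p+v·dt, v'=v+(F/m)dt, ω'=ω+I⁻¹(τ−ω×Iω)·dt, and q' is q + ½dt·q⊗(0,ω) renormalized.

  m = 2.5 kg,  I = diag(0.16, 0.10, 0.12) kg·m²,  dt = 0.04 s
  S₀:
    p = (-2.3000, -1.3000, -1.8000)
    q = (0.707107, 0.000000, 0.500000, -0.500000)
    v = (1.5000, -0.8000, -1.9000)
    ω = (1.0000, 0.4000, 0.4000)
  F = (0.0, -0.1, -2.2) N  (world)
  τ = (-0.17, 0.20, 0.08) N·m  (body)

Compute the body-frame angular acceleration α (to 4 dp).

α = (-1.0825, 1.8400, 0.8667)

gyro term ω×Iω = (0.0032, 0.0160, -0.0240)
angular accel α = (-1.0825, 1.8400, 0.8667)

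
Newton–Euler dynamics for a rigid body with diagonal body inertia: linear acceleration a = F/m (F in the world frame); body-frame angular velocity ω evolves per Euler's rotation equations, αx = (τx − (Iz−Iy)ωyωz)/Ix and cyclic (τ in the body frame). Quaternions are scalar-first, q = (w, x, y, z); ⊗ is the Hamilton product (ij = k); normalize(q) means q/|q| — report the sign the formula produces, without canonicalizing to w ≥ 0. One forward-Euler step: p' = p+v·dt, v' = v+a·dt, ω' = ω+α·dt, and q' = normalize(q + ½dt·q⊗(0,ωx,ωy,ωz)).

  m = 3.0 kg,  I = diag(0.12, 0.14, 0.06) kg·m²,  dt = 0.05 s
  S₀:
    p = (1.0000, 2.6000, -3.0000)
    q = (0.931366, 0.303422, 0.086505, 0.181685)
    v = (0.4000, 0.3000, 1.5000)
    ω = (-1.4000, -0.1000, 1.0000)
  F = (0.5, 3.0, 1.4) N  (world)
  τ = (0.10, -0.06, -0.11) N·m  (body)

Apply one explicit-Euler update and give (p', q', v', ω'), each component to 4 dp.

a = (0.1667, 1.0000, 0.4667)
new position p' = (1.0200, 2.6150, -2.9250)
v + (F/m)dt = (0.4083, 0.3500, 1.5233)
precession coupling ω×(Iω) = (0.0080, -0.0840, 0.0028)
α = I⁻¹(τ − ω×Iω) = (0.7667, 0.1714, -1.8800)
new body rate ω' = (-1.3617, -0.0914, 0.9060)
Hamilton product q⊗(0,ω) = (0.2517563, -1.1992389, -0.6509176, 1.0221308)
updated quaternion q' = (0.9368, 0.2732, 0.0702, 0.2070)

p' = (1.0200, 2.6150, -2.9250)
q' = (0.9368, 0.2732, 0.0702, 0.2070)
v' = (0.4083, 0.3500, 1.5233)
ω' = (-1.3617, -0.0914, 0.9060)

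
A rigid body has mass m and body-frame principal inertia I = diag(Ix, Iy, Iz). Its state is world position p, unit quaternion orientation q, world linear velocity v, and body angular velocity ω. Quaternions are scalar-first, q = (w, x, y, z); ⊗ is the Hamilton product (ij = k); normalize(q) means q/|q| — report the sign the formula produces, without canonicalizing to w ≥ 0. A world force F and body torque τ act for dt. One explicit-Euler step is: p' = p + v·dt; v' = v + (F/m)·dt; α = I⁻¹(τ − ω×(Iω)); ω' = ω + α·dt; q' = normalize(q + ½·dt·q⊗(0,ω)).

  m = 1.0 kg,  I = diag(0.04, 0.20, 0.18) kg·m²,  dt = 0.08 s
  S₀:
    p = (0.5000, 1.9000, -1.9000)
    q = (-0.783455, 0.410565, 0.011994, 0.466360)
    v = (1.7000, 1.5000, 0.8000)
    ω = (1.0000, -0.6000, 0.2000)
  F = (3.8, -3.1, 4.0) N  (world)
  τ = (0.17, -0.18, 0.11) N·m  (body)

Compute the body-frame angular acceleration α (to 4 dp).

precession coupling ω×(Iω) = (0.0024, -0.0280, -0.0960)
(τ − ω×Iω)/I = (4.1900, -0.7600, 1.1444)

α = (4.1900, -0.7600, 1.1444)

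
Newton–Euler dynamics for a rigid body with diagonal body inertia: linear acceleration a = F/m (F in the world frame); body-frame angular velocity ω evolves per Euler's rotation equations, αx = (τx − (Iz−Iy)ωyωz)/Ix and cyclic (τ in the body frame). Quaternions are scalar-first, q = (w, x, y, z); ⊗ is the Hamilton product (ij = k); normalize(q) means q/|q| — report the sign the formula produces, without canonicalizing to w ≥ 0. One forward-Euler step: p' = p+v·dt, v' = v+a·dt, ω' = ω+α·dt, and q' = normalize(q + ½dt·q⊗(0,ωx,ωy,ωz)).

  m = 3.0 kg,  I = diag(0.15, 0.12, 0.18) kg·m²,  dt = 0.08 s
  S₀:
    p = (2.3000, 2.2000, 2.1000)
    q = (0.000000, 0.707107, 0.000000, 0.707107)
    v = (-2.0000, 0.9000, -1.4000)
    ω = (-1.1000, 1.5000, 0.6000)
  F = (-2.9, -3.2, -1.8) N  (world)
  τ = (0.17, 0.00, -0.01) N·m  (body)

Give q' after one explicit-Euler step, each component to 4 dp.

q' = (0.0141, 0.6627, -0.0479, 0.7473)

q⊗(0,ω) = (0.3535535, -1.0606605, -1.2020819, 1.0606605)
updated quaternion q' = (0.0141, 0.6627, -0.0479, 0.7473)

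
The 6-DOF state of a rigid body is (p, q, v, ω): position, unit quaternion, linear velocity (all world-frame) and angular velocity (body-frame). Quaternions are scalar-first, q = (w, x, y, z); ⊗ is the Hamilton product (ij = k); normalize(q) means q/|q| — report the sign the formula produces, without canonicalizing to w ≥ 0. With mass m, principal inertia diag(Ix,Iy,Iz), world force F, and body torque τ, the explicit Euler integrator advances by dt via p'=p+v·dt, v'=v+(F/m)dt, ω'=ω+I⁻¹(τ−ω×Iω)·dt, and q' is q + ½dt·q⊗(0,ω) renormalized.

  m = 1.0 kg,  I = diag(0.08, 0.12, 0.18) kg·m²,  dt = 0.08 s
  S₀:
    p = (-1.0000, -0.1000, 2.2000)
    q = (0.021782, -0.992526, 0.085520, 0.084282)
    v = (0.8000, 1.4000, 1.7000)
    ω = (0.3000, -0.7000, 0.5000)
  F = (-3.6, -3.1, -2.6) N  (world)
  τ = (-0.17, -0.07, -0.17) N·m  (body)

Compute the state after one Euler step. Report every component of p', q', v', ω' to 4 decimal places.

p' = (-0.9360, 0.0120, 2.3360)
q' = (0.0344, -0.9875, 0.1057, 0.1114)
v' = (0.5120, 1.1520, 1.4920)
ω' = (0.1510, -0.7367, 0.4282)

(τ − ω×Iω)/I = (-1.8625, -0.4583, -0.8978)
ω + α·dt = (0.1510, -0.7367, 0.4282)
Hamilton product q⊗(0,ω) = (0.3154808, 0.1082920, 0.5063002, 0.6800032)
q' = normalize(q + ½dt·q⊗(0,ω)) = (0.0344, -0.9875, 0.1057, 0.1114)
a = (-3.6000, -3.1000, -2.6000)
new position p' = (-0.9360, 0.0120, 2.3360)
v' = v + a·dt = (0.5120, 1.1520, 1.4920)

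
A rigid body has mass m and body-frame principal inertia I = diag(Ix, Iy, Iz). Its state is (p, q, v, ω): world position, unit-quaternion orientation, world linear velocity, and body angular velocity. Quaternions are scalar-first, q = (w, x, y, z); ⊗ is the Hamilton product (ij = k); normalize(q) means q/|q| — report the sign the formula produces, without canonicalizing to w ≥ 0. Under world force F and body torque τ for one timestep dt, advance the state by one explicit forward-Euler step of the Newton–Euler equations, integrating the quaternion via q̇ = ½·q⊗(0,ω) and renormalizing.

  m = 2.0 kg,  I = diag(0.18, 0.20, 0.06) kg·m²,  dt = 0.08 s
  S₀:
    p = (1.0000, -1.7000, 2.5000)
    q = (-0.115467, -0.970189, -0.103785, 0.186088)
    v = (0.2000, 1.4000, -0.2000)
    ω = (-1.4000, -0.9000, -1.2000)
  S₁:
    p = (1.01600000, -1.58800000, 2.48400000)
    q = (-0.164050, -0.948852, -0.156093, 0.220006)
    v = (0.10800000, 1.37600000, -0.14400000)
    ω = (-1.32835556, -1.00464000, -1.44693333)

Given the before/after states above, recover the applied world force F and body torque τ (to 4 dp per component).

Δv = v₁−v₀ = (-0.09200000, -0.02400000, 0.05600000)
F = m·Δv/dt = (-2.3000, -0.6000, 1.4000)
Δω = ω₁−ω₀ = (0.07164444, -0.10464000, -0.24693333)
gyro term ω₀×Iω₀ = (-0.1512, 0.2016, 0.0252)
τ = I·(Δω/dt) + ω₀×(Iω₀) = (0.0100, -0.0600, -0.1600)

F = (-2.3000, -0.6000, 1.4000)
τ = (0.0100, -0.0600, -0.1600)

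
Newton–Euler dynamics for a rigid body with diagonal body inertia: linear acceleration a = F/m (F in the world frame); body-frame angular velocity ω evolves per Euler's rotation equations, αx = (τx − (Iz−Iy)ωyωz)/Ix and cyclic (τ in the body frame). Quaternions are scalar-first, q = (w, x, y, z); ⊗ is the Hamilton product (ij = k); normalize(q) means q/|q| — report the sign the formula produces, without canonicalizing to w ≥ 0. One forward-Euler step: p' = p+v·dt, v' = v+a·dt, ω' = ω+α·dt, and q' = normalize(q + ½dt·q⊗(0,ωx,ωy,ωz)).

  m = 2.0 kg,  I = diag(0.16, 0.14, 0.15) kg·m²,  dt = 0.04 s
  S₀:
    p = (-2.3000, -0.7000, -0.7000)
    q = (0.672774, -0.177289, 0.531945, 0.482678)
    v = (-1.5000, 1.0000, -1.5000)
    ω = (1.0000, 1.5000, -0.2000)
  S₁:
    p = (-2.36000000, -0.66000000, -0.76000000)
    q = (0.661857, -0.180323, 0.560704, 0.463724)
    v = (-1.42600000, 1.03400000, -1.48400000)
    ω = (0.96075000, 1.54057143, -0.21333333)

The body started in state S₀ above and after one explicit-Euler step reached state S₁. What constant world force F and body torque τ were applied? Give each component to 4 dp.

F = (3.7000, 1.7000, 0.8000)
τ = (-0.1600, 0.1400, -0.0800)

velocity change Δv = (0.07400000, 0.03400000, 0.01600000)
F = m·Δv/dt = (3.7000, 1.7000, 0.8000)
Δω = ω₁−ω₀ = (-0.03925000, 0.04057143, -0.01333333)
ω₀×(Iω₀) = (-0.0030, -0.0020, -0.0300)
applied torque τ = (-0.1600, 0.1400, -0.0800)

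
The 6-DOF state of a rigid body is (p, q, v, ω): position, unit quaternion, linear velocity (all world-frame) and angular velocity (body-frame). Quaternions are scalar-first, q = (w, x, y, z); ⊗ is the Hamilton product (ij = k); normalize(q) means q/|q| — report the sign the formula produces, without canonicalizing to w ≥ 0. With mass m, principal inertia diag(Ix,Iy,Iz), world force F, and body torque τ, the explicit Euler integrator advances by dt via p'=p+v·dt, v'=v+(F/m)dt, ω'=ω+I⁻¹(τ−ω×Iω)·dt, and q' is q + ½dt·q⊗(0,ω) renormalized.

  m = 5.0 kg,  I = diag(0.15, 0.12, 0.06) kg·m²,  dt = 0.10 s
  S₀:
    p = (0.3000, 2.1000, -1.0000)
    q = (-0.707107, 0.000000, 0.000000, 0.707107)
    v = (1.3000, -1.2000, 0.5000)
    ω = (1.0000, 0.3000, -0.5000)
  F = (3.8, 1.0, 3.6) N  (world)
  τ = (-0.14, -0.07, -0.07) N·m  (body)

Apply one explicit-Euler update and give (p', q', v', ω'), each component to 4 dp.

p' = (0.4300, 1.9800, -0.9500)
q' = (-0.6883, -0.0459, 0.0247, 0.7236)
v' = (1.3760, -1.1800, 0.5720)
ω' = (0.9007, 0.2792, -0.6017)

linear accel F/m = (0.7600, 0.2000, 0.7200)
new position p' = (0.4300, 1.9800, -0.9500)
new velocity v' = (1.3760, -1.1800, 0.5720)
angular accel α = (-0.9933, -0.2083, -1.0167)
ω' = ω + α·dt = (0.9007, 0.2792, -0.6017)
2q̇ = q⊗(0,ω) = (0.3535535, -0.9192391, 0.4949749, 0.3535535)
q + ½dt·q⊗(0,ω), renormalized = (-0.6883, -0.0459, 0.0247, 0.7236)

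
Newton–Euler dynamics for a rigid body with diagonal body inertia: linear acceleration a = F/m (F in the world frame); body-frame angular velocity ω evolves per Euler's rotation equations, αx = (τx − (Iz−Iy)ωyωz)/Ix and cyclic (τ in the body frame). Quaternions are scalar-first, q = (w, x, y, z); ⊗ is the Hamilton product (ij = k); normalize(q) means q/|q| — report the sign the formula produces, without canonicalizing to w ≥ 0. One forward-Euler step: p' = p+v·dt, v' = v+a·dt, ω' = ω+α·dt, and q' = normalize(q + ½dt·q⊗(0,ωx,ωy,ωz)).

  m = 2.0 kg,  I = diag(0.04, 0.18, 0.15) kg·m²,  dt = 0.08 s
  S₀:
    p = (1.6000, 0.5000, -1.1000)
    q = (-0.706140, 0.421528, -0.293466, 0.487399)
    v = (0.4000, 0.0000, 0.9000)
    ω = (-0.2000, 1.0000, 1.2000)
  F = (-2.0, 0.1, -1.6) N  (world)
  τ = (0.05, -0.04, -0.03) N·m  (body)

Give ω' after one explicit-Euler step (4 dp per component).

ω' = (-0.0280, 0.9705, 1.1989)

gyro term ω×Iω = (-0.0360, 0.0264, -0.0280)
angular accel α = (2.1500, -0.3689, -0.0133)
ω' = ω + α·dt = (-0.0280, 0.9705, 1.1989)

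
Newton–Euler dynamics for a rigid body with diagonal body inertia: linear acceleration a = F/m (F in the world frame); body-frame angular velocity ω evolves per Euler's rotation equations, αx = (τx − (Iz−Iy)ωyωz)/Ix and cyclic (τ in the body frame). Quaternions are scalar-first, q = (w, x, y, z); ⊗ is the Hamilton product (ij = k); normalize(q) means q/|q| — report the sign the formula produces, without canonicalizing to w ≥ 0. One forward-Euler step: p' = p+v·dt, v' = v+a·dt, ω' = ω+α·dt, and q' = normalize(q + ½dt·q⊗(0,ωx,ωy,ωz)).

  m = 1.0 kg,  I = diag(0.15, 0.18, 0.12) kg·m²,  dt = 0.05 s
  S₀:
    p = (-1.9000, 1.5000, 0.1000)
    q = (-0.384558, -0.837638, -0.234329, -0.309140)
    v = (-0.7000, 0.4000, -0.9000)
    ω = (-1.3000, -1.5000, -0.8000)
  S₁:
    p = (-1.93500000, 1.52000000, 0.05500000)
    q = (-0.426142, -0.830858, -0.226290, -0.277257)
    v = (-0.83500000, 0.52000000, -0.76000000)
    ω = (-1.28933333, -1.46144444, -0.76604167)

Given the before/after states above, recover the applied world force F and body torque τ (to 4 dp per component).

F = (-2.7000, 2.4000, 2.8000)
τ = (-0.0400, 0.1700, 0.1400)

ω₁ − ω₀ = (0.01066667, 0.03855556, 0.03395833)
τ = I·(Δω/dt) + ω₀×(Iω₀) = (-0.0400, 0.1700, 0.1400)
Δv = v₁−v₀ = (-0.13500000, 0.12000000, 0.14000000)
F = m·Δv/dt = (-2.7000, 2.4000, 2.8000)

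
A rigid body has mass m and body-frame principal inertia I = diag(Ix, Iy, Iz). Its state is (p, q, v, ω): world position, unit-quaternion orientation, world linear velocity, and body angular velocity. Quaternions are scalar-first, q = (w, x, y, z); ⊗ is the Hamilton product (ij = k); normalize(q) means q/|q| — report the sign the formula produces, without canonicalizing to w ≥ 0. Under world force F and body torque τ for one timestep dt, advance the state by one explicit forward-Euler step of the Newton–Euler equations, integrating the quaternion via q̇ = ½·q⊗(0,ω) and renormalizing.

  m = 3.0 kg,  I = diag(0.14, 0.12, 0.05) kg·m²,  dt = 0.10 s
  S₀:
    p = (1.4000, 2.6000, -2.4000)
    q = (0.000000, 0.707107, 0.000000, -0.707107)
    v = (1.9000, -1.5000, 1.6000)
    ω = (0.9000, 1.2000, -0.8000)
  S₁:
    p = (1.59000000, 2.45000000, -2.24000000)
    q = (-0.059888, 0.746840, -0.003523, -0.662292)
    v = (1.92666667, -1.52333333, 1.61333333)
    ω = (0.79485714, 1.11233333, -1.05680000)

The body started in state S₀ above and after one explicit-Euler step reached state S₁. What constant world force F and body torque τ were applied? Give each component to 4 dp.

Δv = v₁−v₀ = (0.02666667, -0.02333333, 0.01333333)
m·(v₁−v₀)/dt = (0.8000, -0.7000, 0.4000)
ω₁ − ω₀ = (-0.10514286, -0.08766667, -0.25680000)
τ = I·(Δω/dt) + ω₀×(Iω₀) = (-0.0800, -0.1700, -0.1500)

F = (0.8000, -0.7000, 0.4000)
τ = (-0.0800, -0.1700, -0.1500)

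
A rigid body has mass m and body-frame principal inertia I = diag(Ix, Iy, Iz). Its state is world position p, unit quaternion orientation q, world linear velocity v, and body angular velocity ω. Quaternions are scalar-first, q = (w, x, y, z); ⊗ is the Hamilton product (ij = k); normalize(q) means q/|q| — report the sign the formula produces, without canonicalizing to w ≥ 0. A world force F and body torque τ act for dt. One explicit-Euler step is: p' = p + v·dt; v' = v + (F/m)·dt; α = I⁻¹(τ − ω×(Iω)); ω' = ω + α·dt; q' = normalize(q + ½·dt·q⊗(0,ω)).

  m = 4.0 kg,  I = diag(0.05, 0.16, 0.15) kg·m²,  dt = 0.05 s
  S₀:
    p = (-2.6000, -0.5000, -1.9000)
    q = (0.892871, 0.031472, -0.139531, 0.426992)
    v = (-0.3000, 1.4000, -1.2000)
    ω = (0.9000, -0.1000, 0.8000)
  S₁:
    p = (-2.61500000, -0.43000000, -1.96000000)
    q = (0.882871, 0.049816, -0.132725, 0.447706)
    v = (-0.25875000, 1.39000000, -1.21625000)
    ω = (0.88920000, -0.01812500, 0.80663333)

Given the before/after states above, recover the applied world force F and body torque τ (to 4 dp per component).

F = (3.3000, -0.8000, -1.3000)
τ = (-0.0100, 0.1900, 0.0100)

rate change Δω = (-0.01080000, 0.08187500, 0.00663333)
precession coupling = (0.0008, -0.0720, -0.0099)
applied torque τ = (-0.0100, 0.1900, 0.0100)
Δv = v₁−v₀ = (0.04125000, -0.01000000, -0.01625000)
applied force F = (3.3000, -0.8000, -1.3000)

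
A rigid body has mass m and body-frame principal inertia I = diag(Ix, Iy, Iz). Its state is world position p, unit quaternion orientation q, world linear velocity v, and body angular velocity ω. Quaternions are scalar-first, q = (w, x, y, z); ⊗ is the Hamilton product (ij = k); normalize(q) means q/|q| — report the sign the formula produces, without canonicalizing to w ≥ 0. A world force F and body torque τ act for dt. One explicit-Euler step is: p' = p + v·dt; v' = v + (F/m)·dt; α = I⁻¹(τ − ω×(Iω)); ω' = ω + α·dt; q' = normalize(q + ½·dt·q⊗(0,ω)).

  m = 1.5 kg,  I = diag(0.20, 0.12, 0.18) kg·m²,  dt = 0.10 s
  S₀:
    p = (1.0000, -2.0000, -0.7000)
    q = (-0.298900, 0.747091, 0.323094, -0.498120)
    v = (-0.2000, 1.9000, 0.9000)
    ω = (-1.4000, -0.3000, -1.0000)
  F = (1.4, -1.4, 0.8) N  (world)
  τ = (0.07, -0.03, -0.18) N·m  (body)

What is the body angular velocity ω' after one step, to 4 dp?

precession coupling ω×(Iω) = (0.0180, 0.0280, -0.0336)
angular accel α = (0.2600, -0.4833, -0.8133)
ω + α·dt = (-1.3740, -0.3483, -1.0813)

ω' = (-1.3740, -0.3483, -1.0813)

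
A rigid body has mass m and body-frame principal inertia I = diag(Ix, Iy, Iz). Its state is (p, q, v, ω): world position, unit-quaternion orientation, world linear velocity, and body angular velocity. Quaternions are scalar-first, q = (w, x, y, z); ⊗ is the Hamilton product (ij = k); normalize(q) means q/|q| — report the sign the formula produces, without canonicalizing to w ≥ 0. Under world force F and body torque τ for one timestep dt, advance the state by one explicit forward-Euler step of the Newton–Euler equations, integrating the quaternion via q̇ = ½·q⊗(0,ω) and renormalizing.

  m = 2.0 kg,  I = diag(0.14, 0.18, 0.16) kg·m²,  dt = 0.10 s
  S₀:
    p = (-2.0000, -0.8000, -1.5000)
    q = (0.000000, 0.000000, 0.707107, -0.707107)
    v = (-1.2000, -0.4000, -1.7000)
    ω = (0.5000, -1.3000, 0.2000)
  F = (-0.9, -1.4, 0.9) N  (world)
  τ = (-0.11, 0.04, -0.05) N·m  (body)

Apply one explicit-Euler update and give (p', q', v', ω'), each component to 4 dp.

p' = (-2.1200, -0.8400, -1.6700)
q' = (0.0529, -0.0388, 0.6877, -0.7230)
v' = (-1.2450, -0.4700, -1.6550)
ω' = (0.4177, -1.2767, 0.1850)

precession coupling ω×(Iω) = (0.0052, -0.0020, -0.0260)
α = I⁻¹(τ − ω×Iω) = (-0.8229, 0.2333, -0.1500)
ω + α·dt = (0.4177, -1.2767, 0.1850)
2q̇ = q⊗(0,ω) = (1.0606605, -0.7778177, -0.3535535, -0.3535535)
updated quaternion q' = (0.0529, -0.0388, 0.6877, -0.7230)
linear accel F/m = (-0.4500, -0.7000, 0.4500)
p + v·dt = (-2.1200, -0.8400, -1.6700)
new velocity v' = (-1.2450, -0.4700, -1.6550)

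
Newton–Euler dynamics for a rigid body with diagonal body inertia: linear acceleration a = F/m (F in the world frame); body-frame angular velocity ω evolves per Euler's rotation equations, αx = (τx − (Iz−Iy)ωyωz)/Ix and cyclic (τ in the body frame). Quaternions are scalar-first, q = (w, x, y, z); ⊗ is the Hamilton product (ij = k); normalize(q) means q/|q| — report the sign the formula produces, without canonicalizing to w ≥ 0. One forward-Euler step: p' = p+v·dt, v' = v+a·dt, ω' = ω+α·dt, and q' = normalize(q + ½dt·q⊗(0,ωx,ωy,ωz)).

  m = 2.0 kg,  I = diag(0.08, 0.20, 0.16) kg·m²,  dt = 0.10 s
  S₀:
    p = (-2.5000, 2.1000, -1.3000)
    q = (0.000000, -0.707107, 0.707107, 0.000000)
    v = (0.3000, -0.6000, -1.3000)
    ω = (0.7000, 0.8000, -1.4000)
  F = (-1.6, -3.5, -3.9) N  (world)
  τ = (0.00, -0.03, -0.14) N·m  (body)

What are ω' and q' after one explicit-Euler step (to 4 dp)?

ω' = (0.6440, 0.7458, -1.5295)
q' = (-0.0035, -0.7537, 0.6551, -0.0528)

α = I⁻¹(τ − ω×Iω) = (-0.5600, -0.5420, -1.2950)
new body rate ω' = (0.6440, 0.7458, -1.5295)
2q̇ = q⊗(0,ω) = (-0.0707107, -0.9899498, -0.9899498, -1.0606605)
updated quaternion q' = (-0.0035, -0.7537, 0.6551, -0.0528)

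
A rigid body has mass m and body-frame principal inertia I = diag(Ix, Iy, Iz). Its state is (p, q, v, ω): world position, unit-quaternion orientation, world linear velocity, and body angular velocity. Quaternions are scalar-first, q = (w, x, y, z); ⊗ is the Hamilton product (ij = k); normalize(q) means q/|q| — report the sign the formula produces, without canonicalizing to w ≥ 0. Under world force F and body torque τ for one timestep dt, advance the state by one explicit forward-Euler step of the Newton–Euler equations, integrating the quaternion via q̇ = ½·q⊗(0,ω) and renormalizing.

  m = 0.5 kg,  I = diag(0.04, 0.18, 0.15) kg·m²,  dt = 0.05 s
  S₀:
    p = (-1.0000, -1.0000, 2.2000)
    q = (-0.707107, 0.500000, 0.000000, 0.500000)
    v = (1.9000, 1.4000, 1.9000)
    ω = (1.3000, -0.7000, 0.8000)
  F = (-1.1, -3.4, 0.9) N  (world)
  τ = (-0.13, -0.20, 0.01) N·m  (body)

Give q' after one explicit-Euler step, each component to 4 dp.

q' = (-0.7327, 0.4853, 0.0186, 0.4767)

q⊗(0,ω) = (-1.0500000, -0.5692391, 0.7449749, -0.9156856)
updated quaternion q' = (-0.7327, 0.4853, 0.0186, 0.4767)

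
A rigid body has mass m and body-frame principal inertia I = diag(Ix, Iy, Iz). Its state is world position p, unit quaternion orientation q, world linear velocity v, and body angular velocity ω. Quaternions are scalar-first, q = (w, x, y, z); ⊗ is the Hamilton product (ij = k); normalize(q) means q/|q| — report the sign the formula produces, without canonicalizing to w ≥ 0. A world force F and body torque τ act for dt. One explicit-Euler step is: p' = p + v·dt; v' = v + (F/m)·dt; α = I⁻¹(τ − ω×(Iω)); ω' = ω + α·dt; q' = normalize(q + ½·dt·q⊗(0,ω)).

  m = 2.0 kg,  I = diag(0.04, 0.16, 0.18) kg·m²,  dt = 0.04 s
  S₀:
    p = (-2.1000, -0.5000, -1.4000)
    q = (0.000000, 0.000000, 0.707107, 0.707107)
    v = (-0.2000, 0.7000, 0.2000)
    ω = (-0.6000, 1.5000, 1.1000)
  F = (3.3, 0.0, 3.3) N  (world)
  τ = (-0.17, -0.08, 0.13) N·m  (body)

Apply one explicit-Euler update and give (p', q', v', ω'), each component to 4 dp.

p' = (-2.1080, -0.4720, -1.3920)
q' = (-0.0367, -0.0057, 0.6981, 0.7150)
v' = (-0.1340, 0.7000, 0.2660)
ω' = (-0.8030, 1.4569, 1.1529)

gyro term ω×Iω = (0.0330, 0.0924, -0.1080)
angular accel α = (-5.0750, -1.0775, 1.3222)
new body rate ω' = (-0.8030, 1.4569, 1.1529)
Hamilton product q⊗(0,ω) = (-1.8384782, -0.2828428, -0.4242642, 0.4242642)
q' = normalize(q + ½dt·q⊗(0,ω)) = (-0.0367, -0.0057, 0.6981, 0.7150)
a = (1.6500, 0.0000, 1.6500)
new position p' = (-2.1080, -0.4720, -1.3920)
new velocity v' = (-0.1340, 0.7000, 0.2660)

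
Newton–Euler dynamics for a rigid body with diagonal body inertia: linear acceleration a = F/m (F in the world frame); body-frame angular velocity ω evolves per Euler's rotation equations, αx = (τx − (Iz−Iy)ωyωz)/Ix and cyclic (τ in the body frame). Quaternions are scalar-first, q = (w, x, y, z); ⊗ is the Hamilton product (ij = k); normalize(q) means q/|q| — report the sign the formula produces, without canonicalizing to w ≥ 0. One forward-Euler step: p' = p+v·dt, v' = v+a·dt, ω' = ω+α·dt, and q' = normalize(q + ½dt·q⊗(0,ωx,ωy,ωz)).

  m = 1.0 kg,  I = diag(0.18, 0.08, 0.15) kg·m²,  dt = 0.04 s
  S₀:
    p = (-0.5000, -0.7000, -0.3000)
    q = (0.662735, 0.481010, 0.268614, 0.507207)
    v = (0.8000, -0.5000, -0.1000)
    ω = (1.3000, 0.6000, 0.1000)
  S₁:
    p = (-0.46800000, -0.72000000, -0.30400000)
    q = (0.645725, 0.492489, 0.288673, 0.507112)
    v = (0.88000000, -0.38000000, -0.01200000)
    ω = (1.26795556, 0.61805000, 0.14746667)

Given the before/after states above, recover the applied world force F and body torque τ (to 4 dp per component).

Δω = ω₁−ω₀ = (-0.03204444, 0.01805000, 0.04746667)
applied torque τ = (-0.1400, 0.0400, 0.1000)
velocity change Δv = (0.08000000, 0.12000000, 0.08800000)
m·(v₁−v₀)/dt = (2.0000, 3.0000, 2.2000)

F = (2.0000, 3.0000, 2.2000)
τ = (-0.1400, 0.0400, 0.1000)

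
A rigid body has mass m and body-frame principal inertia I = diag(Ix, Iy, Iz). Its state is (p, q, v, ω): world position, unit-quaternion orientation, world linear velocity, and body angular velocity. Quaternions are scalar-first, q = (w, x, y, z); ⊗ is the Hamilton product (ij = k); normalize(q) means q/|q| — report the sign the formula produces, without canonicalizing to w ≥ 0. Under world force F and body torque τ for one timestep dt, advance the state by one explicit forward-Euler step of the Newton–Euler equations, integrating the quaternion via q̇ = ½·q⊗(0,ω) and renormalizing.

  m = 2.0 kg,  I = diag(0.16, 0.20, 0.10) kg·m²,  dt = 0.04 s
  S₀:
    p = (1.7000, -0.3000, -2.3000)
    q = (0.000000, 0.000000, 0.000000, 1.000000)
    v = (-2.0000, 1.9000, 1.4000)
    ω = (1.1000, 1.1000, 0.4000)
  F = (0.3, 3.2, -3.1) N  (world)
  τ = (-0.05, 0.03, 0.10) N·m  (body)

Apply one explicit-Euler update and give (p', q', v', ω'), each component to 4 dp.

p' = (1.6200, -0.2240, -2.2440)
q' = (-0.0080, -0.0220, 0.0220, 0.9995)
v' = (-1.9940, 1.9640, 1.3380)
ω' = (1.0985, 1.1007, 0.4206)

(τ − ω×Iω)/I = (-0.0375, 0.0180, 0.5160)
ω' = ω + α·dt = (1.0985, 1.1007, 0.4206)
Hamilton product q⊗(0,ω) = (-0.4000000, -1.1000000, 1.1000000, 0.0000000)
q' = normalize(q + ½dt·q⊗(0,ω)) = (-0.0080, -0.0220, 0.0220, 0.9995)
p + v·dt = (1.6200, -0.2240, -2.2440)
v + (F/m)dt = (-1.9940, 1.9640, 1.3380)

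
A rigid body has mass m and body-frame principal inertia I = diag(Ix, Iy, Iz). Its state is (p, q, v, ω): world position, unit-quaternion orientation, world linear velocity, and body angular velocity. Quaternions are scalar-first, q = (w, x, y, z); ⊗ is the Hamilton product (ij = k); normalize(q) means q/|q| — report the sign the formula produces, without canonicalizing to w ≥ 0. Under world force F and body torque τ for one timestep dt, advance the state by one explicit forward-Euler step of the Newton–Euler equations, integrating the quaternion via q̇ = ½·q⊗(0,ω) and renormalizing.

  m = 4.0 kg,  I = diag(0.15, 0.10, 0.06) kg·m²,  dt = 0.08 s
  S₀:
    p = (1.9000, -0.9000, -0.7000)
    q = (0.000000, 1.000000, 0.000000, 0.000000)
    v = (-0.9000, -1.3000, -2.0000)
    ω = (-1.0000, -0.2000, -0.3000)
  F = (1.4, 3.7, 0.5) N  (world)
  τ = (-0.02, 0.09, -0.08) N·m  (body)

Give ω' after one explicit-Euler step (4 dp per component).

ω' = (-1.0094, -0.1496, -0.3933)

ω×(Iω) gyroscopic = (-0.0024, 0.0270, -0.0100)
(τ − ω×Iω)/I = (-0.1173, 0.6300, -1.1667)
ω + α·dt = (-1.0094, -0.1496, -0.3933)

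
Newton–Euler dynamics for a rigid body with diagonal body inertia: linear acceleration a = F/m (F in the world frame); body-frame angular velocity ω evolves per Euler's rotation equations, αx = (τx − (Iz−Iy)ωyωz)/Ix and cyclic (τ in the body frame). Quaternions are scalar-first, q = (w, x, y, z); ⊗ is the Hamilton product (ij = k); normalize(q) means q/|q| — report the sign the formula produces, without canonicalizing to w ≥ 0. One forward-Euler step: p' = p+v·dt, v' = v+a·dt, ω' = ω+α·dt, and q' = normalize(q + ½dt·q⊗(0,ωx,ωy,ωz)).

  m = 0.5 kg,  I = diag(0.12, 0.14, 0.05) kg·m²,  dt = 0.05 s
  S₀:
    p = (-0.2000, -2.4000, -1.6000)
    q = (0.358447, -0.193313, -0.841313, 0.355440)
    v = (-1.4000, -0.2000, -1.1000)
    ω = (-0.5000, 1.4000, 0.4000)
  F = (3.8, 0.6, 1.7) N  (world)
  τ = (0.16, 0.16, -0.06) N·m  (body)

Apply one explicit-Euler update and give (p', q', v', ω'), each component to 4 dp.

new position p' = (-0.2700, -2.4100, -1.6550)
new velocity v' = (-1.0200, -0.1400, -0.9300)
gyro term ω×Iω = (-0.0504, -0.0140, -0.0140)
angular accel α = (1.7533, 1.2429, -0.9200)
ω' = ω + α·dt = (-0.4123, 1.4621, 0.3540)
q⊗(0,ω) = (0.9390057, -1.0133647, 0.4014310, -0.5479159)
q' = normalize(q + ½dt·q⊗(0,ω)) = (0.3816, -0.2185, -0.8307, 0.3415)

p' = (-0.2700, -2.4100, -1.6550)
q' = (0.3816, -0.2185, -0.8307, 0.3415)
v' = (-1.0200, -0.1400, -0.9300)
ω' = (-0.4123, 1.4621, 0.3540)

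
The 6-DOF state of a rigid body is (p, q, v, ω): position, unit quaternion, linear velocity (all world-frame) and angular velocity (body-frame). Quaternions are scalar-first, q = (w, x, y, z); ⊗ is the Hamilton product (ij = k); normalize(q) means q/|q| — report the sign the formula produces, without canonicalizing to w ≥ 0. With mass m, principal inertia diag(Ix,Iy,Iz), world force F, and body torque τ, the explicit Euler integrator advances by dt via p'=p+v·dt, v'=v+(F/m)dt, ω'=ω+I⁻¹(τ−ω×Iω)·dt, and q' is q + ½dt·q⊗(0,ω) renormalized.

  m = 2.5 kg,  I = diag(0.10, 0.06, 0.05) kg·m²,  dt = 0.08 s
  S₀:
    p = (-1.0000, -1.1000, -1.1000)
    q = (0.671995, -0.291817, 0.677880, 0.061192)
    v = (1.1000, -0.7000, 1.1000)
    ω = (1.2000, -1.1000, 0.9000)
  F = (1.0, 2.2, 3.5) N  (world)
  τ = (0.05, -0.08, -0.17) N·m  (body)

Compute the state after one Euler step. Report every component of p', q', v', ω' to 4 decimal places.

linear accel F/m = (0.4000, 0.8800, 1.4000)
p + v·dt = (-0.9120, -1.1560, -1.0120)
v' = v + a·dt = (1.1320, -0.6296, 1.2120)
angular accel α = (0.4010, -2.2333, -4.4560)
new body rate ω' = (1.2321, -1.2787, 0.5435)
Hamilton product q⊗(0,ω) = (1.0407756, 1.4837972, -0.4031288, 0.1123382)
q' = normalize(q + ½dt·q⊗(0,ω)) = (0.7117, -0.2318, 0.6599, 0.0655)

p' = (-0.9120, -1.1560, -1.0120)
q' = (0.7117, -0.2318, 0.6599, 0.0655)
v' = (1.1320, -0.6296, 1.2120)
ω' = (1.2321, -1.2787, 0.5435)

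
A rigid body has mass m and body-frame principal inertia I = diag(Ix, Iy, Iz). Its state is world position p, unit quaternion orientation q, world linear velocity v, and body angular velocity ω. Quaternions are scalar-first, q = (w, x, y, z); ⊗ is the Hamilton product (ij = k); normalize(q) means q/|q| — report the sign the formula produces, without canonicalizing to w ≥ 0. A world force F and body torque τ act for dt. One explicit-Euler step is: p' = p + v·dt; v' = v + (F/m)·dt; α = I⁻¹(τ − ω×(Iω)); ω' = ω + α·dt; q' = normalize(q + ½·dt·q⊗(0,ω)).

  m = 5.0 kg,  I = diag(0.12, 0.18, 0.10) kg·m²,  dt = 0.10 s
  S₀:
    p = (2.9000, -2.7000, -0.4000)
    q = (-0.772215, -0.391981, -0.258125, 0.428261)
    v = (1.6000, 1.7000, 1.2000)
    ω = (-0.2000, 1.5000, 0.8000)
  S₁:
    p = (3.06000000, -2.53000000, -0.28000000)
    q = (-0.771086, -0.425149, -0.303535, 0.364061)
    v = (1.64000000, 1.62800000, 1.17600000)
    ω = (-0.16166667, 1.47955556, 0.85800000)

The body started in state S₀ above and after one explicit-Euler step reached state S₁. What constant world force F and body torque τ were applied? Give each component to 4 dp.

F = (2.0000, -3.6000, -1.2000)
τ = (-0.0500, -0.0400, 0.0400)

v₁ − v₀ = (0.04000000, -0.07200000, -0.02400000)
applied force F = (2.0000, -3.6000, -1.2000)
rate change Δω = (0.03833333, -0.02044444, 0.05800000)
precession coupling = (-0.0960, -0.0032, -0.0180)
τ = I·(Δω/dt) + ω₀×(Iω₀) = (-0.0500, -0.0400, 0.0400)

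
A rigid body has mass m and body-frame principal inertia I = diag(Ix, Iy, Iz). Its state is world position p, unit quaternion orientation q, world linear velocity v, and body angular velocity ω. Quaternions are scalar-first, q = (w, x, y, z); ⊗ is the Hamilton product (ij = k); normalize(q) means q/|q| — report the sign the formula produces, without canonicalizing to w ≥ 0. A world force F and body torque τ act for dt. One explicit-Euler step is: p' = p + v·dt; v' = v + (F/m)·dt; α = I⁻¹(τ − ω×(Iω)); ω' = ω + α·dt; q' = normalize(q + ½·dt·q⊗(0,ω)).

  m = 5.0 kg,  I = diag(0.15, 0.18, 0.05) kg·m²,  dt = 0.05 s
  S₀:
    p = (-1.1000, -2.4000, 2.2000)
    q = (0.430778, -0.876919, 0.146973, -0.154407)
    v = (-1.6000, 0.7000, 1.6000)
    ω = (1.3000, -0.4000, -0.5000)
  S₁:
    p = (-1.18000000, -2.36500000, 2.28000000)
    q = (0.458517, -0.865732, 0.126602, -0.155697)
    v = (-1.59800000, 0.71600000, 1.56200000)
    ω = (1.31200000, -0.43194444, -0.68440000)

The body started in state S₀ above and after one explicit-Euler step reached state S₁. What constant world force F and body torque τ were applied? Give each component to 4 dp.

v₁ − v₀ = (0.00200000, 0.01600000, -0.03800000)
m·(v₁−v₀)/dt = (0.2000, 1.6000, -3.8000)
ω₁ − ω₀ = (0.01200000, -0.03194444, -0.18440000)
ω₀×(Iω₀) = (-0.0260, -0.0650, -0.0156)
τ = I·(Δω/dt) + ω₀×(Iω₀) = (0.0100, -0.1800, -0.2000)

F = (0.2000, 1.6000, -3.8000)
τ = (0.0100, -0.1800, -0.2000)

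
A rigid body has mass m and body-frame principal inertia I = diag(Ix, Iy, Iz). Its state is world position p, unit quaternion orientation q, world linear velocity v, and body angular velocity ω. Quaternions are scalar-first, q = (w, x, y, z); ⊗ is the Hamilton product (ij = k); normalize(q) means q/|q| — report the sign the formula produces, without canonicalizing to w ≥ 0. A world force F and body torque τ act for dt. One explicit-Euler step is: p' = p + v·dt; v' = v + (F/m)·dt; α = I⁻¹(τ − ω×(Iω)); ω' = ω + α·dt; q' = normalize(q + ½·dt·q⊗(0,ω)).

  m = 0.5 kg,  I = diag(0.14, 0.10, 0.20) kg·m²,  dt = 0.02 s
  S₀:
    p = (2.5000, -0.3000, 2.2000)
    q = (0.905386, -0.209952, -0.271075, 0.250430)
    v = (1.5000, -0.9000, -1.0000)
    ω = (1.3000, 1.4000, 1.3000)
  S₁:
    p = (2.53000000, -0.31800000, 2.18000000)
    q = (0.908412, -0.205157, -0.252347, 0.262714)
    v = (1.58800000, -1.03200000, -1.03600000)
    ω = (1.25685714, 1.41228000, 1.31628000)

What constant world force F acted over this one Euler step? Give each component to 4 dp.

velocity change Δv = (0.08800000, -0.13200000, -0.03600000)
F = m·Δv/dt = (2.2000, -3.3000, -0.9000)

F = (2.2000, -3.3000, -0.9000)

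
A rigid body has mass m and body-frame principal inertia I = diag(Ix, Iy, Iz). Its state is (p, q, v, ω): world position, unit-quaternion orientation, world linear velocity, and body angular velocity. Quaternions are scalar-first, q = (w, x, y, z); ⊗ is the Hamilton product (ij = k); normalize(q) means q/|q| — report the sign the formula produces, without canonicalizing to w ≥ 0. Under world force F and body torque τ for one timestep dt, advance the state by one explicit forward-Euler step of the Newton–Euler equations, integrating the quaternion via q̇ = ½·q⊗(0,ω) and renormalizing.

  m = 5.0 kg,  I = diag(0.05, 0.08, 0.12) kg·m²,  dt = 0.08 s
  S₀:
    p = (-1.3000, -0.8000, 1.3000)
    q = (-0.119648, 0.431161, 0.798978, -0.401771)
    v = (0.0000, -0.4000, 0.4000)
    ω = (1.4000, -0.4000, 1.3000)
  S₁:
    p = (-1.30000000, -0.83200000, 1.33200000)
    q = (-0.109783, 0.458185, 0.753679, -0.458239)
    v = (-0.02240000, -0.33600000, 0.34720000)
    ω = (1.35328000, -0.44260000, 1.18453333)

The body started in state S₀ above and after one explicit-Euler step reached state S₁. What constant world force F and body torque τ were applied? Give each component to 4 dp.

Δω = ω₁−ω₀ = (-0.04672000, -0.04260000, -0.11546667)
precession coupling = (-0.0208, -0.1274, -0.0168)
applied torque τ = (-0.0500, -0.1700, -0.1900)
Δv = v₁−v₀ = (-0.02240000, 0.06400000, -0.05280000)
m·(v₁−v₀)/dt = (-1.4000, 4.0000, -3.3000)

F = (-1.4000, 4.0000, -3.3000)
τ = (-0.0500, -0.1700, -0.1900)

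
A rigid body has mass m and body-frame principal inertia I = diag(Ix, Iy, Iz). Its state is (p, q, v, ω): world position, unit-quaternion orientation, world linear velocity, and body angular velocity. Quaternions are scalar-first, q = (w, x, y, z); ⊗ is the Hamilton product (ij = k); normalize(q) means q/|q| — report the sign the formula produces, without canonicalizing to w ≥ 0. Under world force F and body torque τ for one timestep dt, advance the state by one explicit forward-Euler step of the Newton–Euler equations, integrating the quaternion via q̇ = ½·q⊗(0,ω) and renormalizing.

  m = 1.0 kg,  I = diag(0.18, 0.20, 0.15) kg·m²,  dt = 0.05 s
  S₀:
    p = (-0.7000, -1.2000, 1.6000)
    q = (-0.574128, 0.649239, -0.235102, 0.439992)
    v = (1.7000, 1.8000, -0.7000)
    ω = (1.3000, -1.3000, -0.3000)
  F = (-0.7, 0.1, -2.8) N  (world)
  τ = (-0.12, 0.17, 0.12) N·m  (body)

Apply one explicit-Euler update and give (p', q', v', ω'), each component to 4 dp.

p' = (-0.6150, -1.1100, 1.5650)
q' = (-0.5989, 0.6459, -0.1971, 0.4304)
v' = (1.6650, 1.8050, -0.8400)
ω' = (1.2721, -1.2546, -0.2487)

linear accel F/m = (-0.7000, 0.1000, -2.8000)
new position p' = (-0.6150, -1.1100, 1.5650)
new velocity v' = (1.6650, 1.8050, -0.8400)
α = I⁻¹(τ − ω×Iω) = (-0.5583, 0.9085, 1.0253)
ω' = ω + α·dt = (1.2721, -1.2546, -0.2487)
Hamilton product q⊗(0,ω) = (-1.0176457, -0.1038462, 1.5131277, -0.3661397)
q' = normalize(q + ½dt·q⊗(0,ω)) = (-0.5989, 0.6459, -0.1971, 0.4304)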